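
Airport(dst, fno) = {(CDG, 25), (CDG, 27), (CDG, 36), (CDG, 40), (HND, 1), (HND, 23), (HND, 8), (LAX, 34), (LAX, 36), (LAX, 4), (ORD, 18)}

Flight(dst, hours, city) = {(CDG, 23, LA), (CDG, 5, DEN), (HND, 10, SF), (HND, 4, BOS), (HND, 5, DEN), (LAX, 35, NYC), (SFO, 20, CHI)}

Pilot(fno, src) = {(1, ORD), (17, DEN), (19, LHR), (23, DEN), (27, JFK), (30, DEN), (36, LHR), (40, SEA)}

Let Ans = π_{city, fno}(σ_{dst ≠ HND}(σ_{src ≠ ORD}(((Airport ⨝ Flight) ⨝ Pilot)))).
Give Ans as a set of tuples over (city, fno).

{(DEN, 27), (DEN, 36), (DEN, 40), (LA, 27), (LA, 36), (LA, 40), (NYC, 36)}

Airport ⋈ Flight (natural join on dst): {(CDG, 25, 23, LA), (CDG, 25, 5, DEN), (CDG, 27, 23, LA), (CDG, 27, 5, DEN), (CDG, 36, 23, LA), (CDG, 36, 5, DEN), (CDG, 40, 23, LA), (CDG, 40, 5, DEN), (HND, 1, 10, SF), (HND, 1, 4, BOS), (HND, 1, 5, DEN), (HND, 23, 10, SF), (HND, 23, 4, BOS), (HND, 23, 5, DEN), (HND, 8, 10, SF), (HND, 8, 4, BOS), (HND, 8, 5, DEN), (LAX, 34, 35, NYC), (LAX, 36, 35, NYC), (LAX, 4, 35, NYC)}
(Airport ⨝ Flight) ⋈ Pilot (natural join on fno): {(CDG, 27, 23, LA, JFK), (CDG, 27, 5, DEN, JFK), (CDG, 36, 23, LA, LHR), (CDG, 36, 5, DEN, LHR), (CDG, 40, 23, LA, SEA), (CDG, 40, 5, DEN, SEA), (HND, 1, 10, SF, ORD), (HND, 1, 4, BOS, ORD), (HND, 1, 5, DEN, ORD), (HND, 23, 10, SF, DEN), (HND, 23, 4, BOS, DEN), (HND, 23, 5, DEN, DEN), (LAX, 36, 35, NYC, LHR)}
Selection src ≠ ORD: {(CDG, 27, 23, LA, JFK), (CDG, 27, 5, DEN, JFK), (CDG, 36, 23, LA, LHR), (CDG, 36, 5, DEN, LHR), (CDG, 40, 23, LA, SEA), (CDG, 40, 5, DEN, SEA), (HND, 23, 10, SF, DEN), (HND, 23, 4, BOS, DEN), (HND, 23, 5, DEN, DEN), (LAX, 36, 35, NYC, LHR)}
Selection dst ≠ HND: {(CDG, 27, 23, LA, JFK), (CDG, 27, 5, DEN, JFK), (CDG, 36, 23, LA, LHR), (CDG, 36, 5, DEN, LHR), (CDG, 40, 23, LA, SEA), (CDG, 40, 5, DEN, SEA), (LAX, 36, 35, NYC, LHR)}
Keep only column(s) city, fno: {(DEN, 27), (DEN, 36), (DEN, 40), (LA, 27), (LA, 36), (LA, 40), (NYC, 36)}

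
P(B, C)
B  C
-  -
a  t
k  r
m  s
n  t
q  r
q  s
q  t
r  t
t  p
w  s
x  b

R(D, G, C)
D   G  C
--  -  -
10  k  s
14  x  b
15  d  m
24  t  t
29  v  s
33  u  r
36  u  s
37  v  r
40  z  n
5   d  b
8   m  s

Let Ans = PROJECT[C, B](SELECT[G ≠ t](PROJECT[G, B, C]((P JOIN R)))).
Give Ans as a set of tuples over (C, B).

P ⋈ R (natural join on C): {(a, t, 24, t), (k, r, 33, u), (k, r, 37, v), (m, s, 10, k), (m, s, 29, v), (m, s, 36, u), (m, s, 8, m), (n, t, 24, t), (q, r, 33, u), (q, r, 37, v), (q, s, 10, k), (q, s, 29, v), (q, s, 36, u), (q, s, 8, m), (q, t, 24, t), (r, t, 24, t), (w, s, 10, k), (w, s, 29, v), (w, s, 36, u), (w, s, 8, m), (x, b, 14, x), (x, b, 5, d)}
π_{G, B, C} gives {(d, x, b), (k, m, s), (k, q, s), (k, w, s), (m, m, s), (m, q, s), (m, w, s), (t, a, t), (t, n, t), (t, q, t), (t, r, t), (u, k, r), (u, m, s), (u, q, r), (u, q, s), (u, w, s), (v, k, r), (v, m, s), (v, q, r), (v, q, s), (v, w, s), (x, x, b)}.
Filtering on G ≠ t leaves {(d, x, b), (k, m, s), (k, q, s), (k, w, s), (m, m, s), (m, q, s), (m, w, s), (u, k, r), (u, m, s), (u, q, r), (u, q, s), (u, w, s), (v, k, r), (v, m, s), (v, q, r), (v, q, s), (v, w, s), (x, x, b)}.
π_{C, B} gives {(b, x), (r, k), (r, q), (s, m), (s, q), (s, w)} (12 duplicate(s) eliminated).

{(b, x), (r, k), (r, q), (s, m), (s, q), (s, w)}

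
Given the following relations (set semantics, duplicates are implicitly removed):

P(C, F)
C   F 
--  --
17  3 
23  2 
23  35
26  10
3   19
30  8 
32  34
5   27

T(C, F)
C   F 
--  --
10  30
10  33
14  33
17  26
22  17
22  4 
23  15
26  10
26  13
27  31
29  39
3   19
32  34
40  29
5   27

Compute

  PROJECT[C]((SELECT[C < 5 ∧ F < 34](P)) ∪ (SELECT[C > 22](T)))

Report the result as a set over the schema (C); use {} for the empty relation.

{23, 26, 27, 29, 3, 32, 40}

Selection C < 5 ∧ F < 34: {(3, 19)}
Selection C > 22: {(23, 15), (26, 10), (26, 13), (27, 31), (29, 39), (32, 34), (40, 29)}
Union: {(3, 19)} with {(23, 15), (26, 10), (26, 13), (27, 31), (29, 39), (32, 34), (40, 29)} → {(23, 15), (26, 10), (26, 13), (27, 31), (29, 39), (3, 19), (32, 34), (40, 29)}
Keep only column(s) C (1 duplicate(s) eliminated): {23, 26, 27, 29, 3, 32, 40}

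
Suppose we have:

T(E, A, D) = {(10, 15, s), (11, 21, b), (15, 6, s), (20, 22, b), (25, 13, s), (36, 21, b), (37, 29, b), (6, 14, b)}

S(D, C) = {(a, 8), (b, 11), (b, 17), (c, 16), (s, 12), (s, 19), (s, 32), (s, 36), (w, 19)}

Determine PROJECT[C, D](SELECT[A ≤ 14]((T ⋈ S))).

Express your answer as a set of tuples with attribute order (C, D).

{(11, b), (12, s), (17, b), (19, s), (32, s), (36, s)}

Natural join on D: {(10, 15, s, 12), (10, 15, s, 19), (10, 15, s, 32), (10, 15, s, 36), (11, 21, b, 11), (11, 21, b, 17), (15, 6, s, 12), (15, 6, s, 19), (15, 6, s, 32), (15, 6, s, 36), (20, 22, b, 11), (20, 22, b, 17), (25, 13, s, 12), (25, 13, s, 19), (25, 13, s, 32), (25, 13, s, 36), (36, 21, b, 11), (36, 21, b, 17), (37, 29, b, 11), (37, 29, b, 17), (6, 14, b, 11), (6, 14, b, 17)}
Filtering on A ≤ 14 leaves {(15, 6, s, 12), (15, 6, s, 19), (15, 6, s, 32), (15, 6, s, 36), (25, 13, s, 12), (25, 13, s, 19), (25, 13, s, 32), (25, 13, s, 36), (6, 14, b, 11), (6, 14, b, 17)}.
Keep only column(s) C, D (4 duplicate(s) eliminated): {(11, b), (12, s), (17, b), (19, s), (32, s), (36, s)}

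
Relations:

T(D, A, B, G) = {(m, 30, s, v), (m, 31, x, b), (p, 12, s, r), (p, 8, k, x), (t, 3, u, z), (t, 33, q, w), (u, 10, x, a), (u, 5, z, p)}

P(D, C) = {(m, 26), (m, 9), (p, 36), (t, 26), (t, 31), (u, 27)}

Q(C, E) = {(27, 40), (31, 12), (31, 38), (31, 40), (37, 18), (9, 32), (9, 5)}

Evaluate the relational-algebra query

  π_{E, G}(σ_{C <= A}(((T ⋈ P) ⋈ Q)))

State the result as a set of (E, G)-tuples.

{(12, w), (32, b), (32, v), (38, w), (40, w), (5, b), (5, v)}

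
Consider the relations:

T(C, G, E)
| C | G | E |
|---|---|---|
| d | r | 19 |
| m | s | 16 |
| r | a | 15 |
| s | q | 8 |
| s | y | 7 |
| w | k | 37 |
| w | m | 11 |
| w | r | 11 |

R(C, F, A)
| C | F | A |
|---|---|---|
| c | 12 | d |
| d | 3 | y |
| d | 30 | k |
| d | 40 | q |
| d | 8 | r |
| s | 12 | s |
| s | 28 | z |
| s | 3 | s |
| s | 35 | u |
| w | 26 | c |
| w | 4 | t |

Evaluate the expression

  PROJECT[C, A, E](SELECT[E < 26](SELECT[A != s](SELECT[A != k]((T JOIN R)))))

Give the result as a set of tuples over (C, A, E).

{(d, q, 19), (d, r, 19), (d, y, 19), (s, u, 7), (s, u, 8), (s, z, 7), (s, z, 8), (w, c, 11), (w, t, 11)}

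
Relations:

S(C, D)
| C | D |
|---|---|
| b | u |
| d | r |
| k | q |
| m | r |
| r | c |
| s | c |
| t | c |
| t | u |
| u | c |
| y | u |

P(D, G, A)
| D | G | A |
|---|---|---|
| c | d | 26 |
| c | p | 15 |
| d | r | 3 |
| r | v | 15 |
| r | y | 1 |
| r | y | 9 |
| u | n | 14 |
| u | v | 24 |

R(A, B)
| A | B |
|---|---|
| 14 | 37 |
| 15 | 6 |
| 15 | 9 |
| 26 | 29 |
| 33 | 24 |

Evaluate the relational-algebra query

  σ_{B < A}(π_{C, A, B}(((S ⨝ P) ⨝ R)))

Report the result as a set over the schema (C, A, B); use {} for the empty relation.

{(d, 15, 6), (d, 15, 9), (m, 15, 6), (m, 15, 9), (r, 15, 6), (r, 15, 9), (s, 15, 6), (s, 15, 9), (t, 15, 6), (t, 15, 9), (u, 15, 6), (u, 15, 9)}

S ⋈ P (natural join on D): {(b, u, n, 14), (b, u, v, 24), (d, r, v, 15), (d, r, y, 1), (d, r, y, 9), (m, r, v, 15), (m, r, y, 1), (m, r, y, 9), (r, c, d, 26), (r, c, p, 15), (s, c, d, 26), (s, c, p, 15), (t, c, d, 26), (t, c, p, 15), (t, u, n, 14), (t, u, v, 24), (u, c, d, 26), (u, c, p, 15), (y, u, n, 14), (y, u, v, 24)}
(S ⨝ P) ⋈ R (natural join on A): {(b, u, n, 14, 37), (d, r, v, 15, 6), (d, r, v, 15, 9), (m, r, v, 15, 6), (m, r, v, 15, 9), (r, c, d, 26, 29), (r, c, p, 15, 6), (r, c, p, 15, 9), (s, c, d, 26, 29), (s, c, p, 15, 6), (s, c, p, 15, 9), (t, c, d, 26, 29), (t, c, p, 15, 6), (t, c, p, 15, 9), (t, u, n, 14, 37), (u, c, d, 26, 29), (u, c, p, 15, 6), (u, c, p, 15, 9), (y, u, n, 14, 37)}
Keep only column(s) C, A, B: {(b, 14, 37), (d, 15, 6), (d, 15, 9), (m, 15, 6), (m, 15, 9), (r, 15, 6), (r, 15, 9), (r, 26, 29), (s, 15, 6), (s, 15, 9), (s, 26, 29), (t, 14, 37), (t, 15, 6), (t, 15, 9), (t, 26, 29), (u, 15, 6), (u, 15, 9), (u, 26, 29), (y, 14, 37)}
Filtering on B < A leaves {(d, 15, 6), (d, 15, 9), (m, 15, 6), (m, 15, 9), (r, 15, 6), (r, 15, 9), (s, 15, 6), (s, 15, 9), (t, 15, 6), (t, 15, 9), (u, 15, 6), (u, 15, 9)}.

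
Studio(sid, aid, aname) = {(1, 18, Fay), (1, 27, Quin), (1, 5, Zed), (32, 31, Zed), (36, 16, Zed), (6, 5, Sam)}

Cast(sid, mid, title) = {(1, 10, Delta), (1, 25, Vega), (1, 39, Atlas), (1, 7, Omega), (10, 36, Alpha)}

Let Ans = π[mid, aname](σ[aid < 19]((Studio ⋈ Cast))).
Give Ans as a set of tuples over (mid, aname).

Studio ⋈ Cast (natural join on sid): {(1, 18, Fay, 10, Delta), (1, 18, Fay, 25, Vega), (1, 18, Fay, 39, Atlas), (1, 18, Fay, 7, Omega), (1, 27, Quin, 10, Delta), (1, 27, Quin, 25, Vega), (1, 27, Quin, 39, Atlas), (1, 27, Quin, 7, Omega), (1, 5, Zed, 10, Delta), (1, 5, Zed, 25, Vega), (1, 5, Zed, 39, Atlas), (1, 5, Zed, 7, Omega)}
Apply σ_{aid < 19}; surviving tuples: {(1, 18, Fay, 10, Delta), (1, 18, Fay, 25, Vega), (1, 18, Fay, 39, Atlas), (1, 18, Fay, 7, Omega), (1, 5, Zed, 10, Delta), (1, 5, Zed, 25, Vega), (1, 5, Zed, 39, Atlas), (1, 5, Zed, 7, Omega)}
π_{mid, aname} gives {(10, Fay), (10, Zed), (25, Fay), (25, Zed), (39, Fay), (39, Zed), (7, Fay), (7, Zed)}.

{(10, Fay), (10, Zed), (25, Fay), (25, Zed), (39, Fay), (39, Zed), (7, Fay), (7, Zed)}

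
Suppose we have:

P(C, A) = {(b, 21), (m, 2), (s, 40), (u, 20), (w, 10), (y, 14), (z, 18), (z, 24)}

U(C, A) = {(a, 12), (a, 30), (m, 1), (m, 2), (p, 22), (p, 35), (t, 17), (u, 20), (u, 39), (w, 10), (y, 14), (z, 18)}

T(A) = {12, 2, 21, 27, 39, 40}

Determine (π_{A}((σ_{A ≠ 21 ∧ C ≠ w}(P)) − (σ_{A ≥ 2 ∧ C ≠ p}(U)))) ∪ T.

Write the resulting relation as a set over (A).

Apply σ_{A ≠ 21 ∧ C ≠ w}; surviving tuples: {(m, 2), (s, 40), (u, 20), (y, 14), (z, 18), (z, 24)}
Apply σ_{A ≥ 2 ∧ C ≠ p}; surviving tuples: {(a, 12), (a, 30), (m, 2), (t, 17), (u, 20), (u, 39), (w, 10), (y, 14), (z, 18)}
Set difference of the two operands is {(s, 40), (z, 24)}.
Keep only column(s) A: {24, 40}
Set union of the two operands is {12, 2, 21, 24, 27, 39, 40}.

{12, 2, 21, 24, 27, 39, 40}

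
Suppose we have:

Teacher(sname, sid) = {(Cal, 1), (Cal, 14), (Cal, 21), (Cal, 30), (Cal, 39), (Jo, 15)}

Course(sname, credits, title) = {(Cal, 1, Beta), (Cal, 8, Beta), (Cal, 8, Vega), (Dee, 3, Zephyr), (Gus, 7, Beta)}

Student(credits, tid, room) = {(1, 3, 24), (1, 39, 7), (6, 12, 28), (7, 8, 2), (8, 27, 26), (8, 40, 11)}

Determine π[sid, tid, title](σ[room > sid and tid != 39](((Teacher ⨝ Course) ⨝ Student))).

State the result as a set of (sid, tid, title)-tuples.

Teacher ⋈ Course (natural join on sname): {(Cal, 1, 1, Beta), (Cal, 1, 8, Beta), (Cal, 1, 8, Vega), (Cal, 14, 1, Beta), (Cal, 14, 8, Beta), (Cal, 14, 8, Vega), (Cal, 21, 1, Beta), (Cal, 21, 8, Beta), (Cal, 21, 8, Vega), (Cal, 30, 1, Beta), (Cal, 30, 8, Beta), (Cal, 30, 8, Vega), (Cal, 39, 1, Beta), (Cal, 39, 8, Beta), (Cal, 39, 8, Vega)}
(Teacher ⨝ Course) ⋈ Student (natural join on credits): {(Cal, 1, 1, Beta, 3, 24), (Cal, 1, 1, Beta, 39, 7), (Cal, 1, 8, Beta, 27, 26), (Cal, 1, 8, Beta, 40, 11), (Cal, 1, 8, Vega, 27, 26), (Cal, 1, 8, Vega, 40, 11), (Cal, 14, 1, Beta, 3, 24), (Cal, 14, 1, Beta, 39, 7), (Cal, 14, 8, Beta, 27, 26), (Cal, 14, 8, Beta, 40, 11), (Cal, 14, 8, Vega, 27, 26), (Cal, 14, 8, Vega, 40, 11), (Cal, 21, 1, Beta, 3, 24), (Cal, 21, 1, Beta, 39, 7), (Cal, 21, 8, Beta, 27, 26), (Cal, 21, 8, Beta, 40, 11), (Cal, 21, 8, Vega, 27, 26), (Cal, 21, 8, Vega, 40, 11), (Cal, 30, 1, Beta, 3, 24), (Cal, 30, 1, Beta, 39, 7), (Cal, 30, 8, Beta, 27, 26), (Cal, 30, 8, Beta, 40, 11), (Cal, 30, 8, Vega, 27, 26), (Cal, 30, 8, Vega, 40, 11), (Cal, 39, 1, Beta, 3, 24), (Cal, 39, 1, Beta, 39, 7), (Cal, 39, 8, Beta, 27, 26), (Cal, 39, 8, Beta, 40, 11), (Cal, 39, 8, Vega, 27, 26), (Cal, 39, 8, Vega, 40, 11)}
Apply σ_{room > sid and tid != 39}; surviving tuples: {(Cal, 1, 1, Beta, 3, 24), (Cal, 1, 8, Beta, 27, 26), (Cal, 1, 8, Beta, 40, 11), (Cal, 1, 8, Vega, 27, 26), (Cal, 1, 8, Vega, 40, 11), (Cal, 14, 1, Beta, 3, 24), (Cal, 14, 8, Beta, 27, 26), (Cal, 14, 8, Vega, 27, 26), (Cal, 21, 1, Beta, 3, 24), (Cal, 21, 8, Beta, 27, 26), (Cal, 21, 8, Vega, 27, 26)}
Keep only column(s) sid, tid, title: {(1, 27, Beta), (1, 27, Vega), (1, 3, Beta), (1, 40, Beta), (1, 40, Vega), (14, 27, Beta), (14, 27, Vega), (14, 3, Beta), (21, 27, Beta), (21, 27, Vega), (21, 3, Beta)}

{(1, 27, Beta), (1, 27, Vega), (1, 3, Beta), (1, 40, Beta), (1, 40, Vega), (14, 27, Beta), (14, 27, Vega), (14, 3, Beta), (21, 27, Beta), (21, 27, Vega), (21, 3, Beta)}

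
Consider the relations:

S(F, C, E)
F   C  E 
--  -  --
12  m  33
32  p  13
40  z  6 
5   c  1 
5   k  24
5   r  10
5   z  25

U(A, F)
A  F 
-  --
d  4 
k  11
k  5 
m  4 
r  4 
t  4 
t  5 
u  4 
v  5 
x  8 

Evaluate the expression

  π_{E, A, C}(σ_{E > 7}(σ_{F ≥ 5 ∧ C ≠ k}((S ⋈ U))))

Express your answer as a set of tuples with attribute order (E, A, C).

{(10, k, r), (10, t, r), (10, v, r), (25, k, z), (25, t, z), (25, v, z)}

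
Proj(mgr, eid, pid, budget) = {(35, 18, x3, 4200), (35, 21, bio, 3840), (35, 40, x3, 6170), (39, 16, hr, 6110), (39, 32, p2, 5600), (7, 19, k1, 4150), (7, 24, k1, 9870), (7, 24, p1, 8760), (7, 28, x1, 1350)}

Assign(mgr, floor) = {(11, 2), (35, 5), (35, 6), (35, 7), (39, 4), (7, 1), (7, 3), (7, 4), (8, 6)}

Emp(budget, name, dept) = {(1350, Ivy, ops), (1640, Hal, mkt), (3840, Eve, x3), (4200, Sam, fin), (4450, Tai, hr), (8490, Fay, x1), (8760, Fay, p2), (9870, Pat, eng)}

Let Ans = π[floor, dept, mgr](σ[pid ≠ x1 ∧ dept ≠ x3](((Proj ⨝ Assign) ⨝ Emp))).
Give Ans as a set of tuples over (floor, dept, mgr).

Proj ⋈ Assign (natural join on mgr): {(35, 18, x3, 4200, 5), (35, 18, x3, 4200, 6), (35, 18, x3, 4200, 7), (35, 21, bio, 3840, 5), (35, 21, bio, 3840, 6), (35, 21, bio, 3840, 7), (35, 40, x3, 6170, 5), (35, 40, x3, 6170, 6), (35, 40, x3, 6170, 7), (39, 16, hr, 6110, 4), (39, 32, p2, 5600, 4), (7, 19, k1, 4150, 1), (7, 19, k1, 4150, 3), (7, 19, k1, 4150, 4), (7, 24, k1, 9870, 1), (7, 24, k1, 9870, 3), (7, 24, k1, 9870, 4), (7, 24, p1, 8760, 1), (7, 24, p1, 8760, 3), (7, 24, p1, 8760, 4), (7, 28, x1, 1350, 1), (7, 28, x1, 1350, 3), (7, 28, x1, 1350, 4)}
(Proj ⨝ Assign) ⋈ Emp (natural join on budget): {(35, 18, x3, 4200, 5, Sam, fin), (35, 18, x3, 4200, 6, Sam, fin), (35, 18, x3, 4200, 7, Sam, fin), (35, 21, bio, 3840, 5, Eve, x3), (35, 21, bio, 3840, 6, Eve, x3), (35, 21, bio, 3840, 7, Eve, x3), (7, 24, k1, 9870, 1, Pat, eng), (7, 24, k1, 9870, 3, Pat, eng), (7, 24, k1, 9870, 4, Pat, eng), (7, 24, p1, 8760, 1, Fay, p2), (7, 24, p1, 8760, 3, Fay, p2), (7, 24, p1, 8760, 4, Fay, p2), (7, 28, x1, 1350, 1, Ivy, ops), (7, 28, x1, 1350, 3, Ivy, ops), (7, 28, x1, 1350, 4, Ivy, ops)}
Apply σ_{pid ≠ x1 ∧ dept ≠ x3}; surviving tuples: {(35, 18, x3, 4200, 5, Sam, fin), (35, 18, x3, 4200, 6, Sam, fin), (35, 18, x3, 4200, 7, Sam, fin), (7, 24, k1, 9870, 1, Pat, eng), (7, 24, k1, 9870, 3, Pat, eng), (7, 24, k1, 9870, 4, Pat, eng), (7, 24, p1, 8760, 1, Fay, p2), (7, 24, p1, 8760, 3, Fay, p2), (7, 24, p1, 8760, 4, Fay, p2)}
Projecting to floor, dept, mgr: {(1, eng, 7), (1, p2, 7), (3, eng, 7), (3, p2, 7), (4, eng, 7), (4, p2, 7), (5, fin, 35), (6, fin, 35), (7, fin, 35)}

{(1, eng, 7), (1, p2, 7), (3, eng, 7), (3, p2, 7), (4, eng, 7), (4, p2, 7), (5, fin, 35), (6, fin, 35), (7, fin, 35)}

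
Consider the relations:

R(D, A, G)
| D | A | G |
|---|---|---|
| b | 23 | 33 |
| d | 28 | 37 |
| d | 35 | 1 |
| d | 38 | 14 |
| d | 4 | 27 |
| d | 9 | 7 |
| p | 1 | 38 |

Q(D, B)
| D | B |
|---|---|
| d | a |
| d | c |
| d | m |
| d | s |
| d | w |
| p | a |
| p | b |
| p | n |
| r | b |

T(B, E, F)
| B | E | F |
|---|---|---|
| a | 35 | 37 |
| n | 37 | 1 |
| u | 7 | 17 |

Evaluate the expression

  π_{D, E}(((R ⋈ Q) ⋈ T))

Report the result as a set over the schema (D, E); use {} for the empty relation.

{(d, 35), (p, 35), (p, 37)}

Natural join on D: {(d, 28, 37, a), (d, 28, 37, c), (d, 28, 37, m), (d, 28, 37, s), (d, 28, 37, w), (d, 35, 1, a), (d, 35, 1, c), (d, 35, 1, m), (d, 35, 1, s), (d, 35, 1, w), (d, 38, 14, a), (d, 38, 14, c), (d, 38, 14, m), (d, 38, 14, s), (d, 38, 14, w), (d, 4, 27, a), (d, 4, 27, c), (d, 4, 27, m), (d, 4, 27, s), (d, 4, 27, w), (d, 9, 7, a), (d, 9, 7, c), (d, 9, 7, m), (d, 9, 7, s), (d, 9, 7, w), (p, 1, 38, a), (p, 1, 38, b), (p, 1, 38, n)}
Natural join on B: {(d, 28, 37, a, 35, 37), (d, 35, 1, a, 35, 37), (d, 38, 14, a, 35, 37), (d, 4, 27, a, 35, 37), (d, 9, 7, a, 35, 37), (p, 1, 38, a, 35, 37), (p, 1, 38, n, 37, 1)}
π_{D, E} gives {(d, 35), (p, 35), (p, 37)} (4 duplicate(s) eliminated).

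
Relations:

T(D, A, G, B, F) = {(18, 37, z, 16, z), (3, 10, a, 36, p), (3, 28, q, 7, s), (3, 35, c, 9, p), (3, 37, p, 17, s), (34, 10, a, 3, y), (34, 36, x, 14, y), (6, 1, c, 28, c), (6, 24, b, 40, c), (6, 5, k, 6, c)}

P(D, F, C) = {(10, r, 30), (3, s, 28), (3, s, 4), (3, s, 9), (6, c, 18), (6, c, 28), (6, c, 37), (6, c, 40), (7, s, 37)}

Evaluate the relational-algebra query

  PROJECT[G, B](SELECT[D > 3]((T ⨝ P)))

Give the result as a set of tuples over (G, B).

Joining T and P on D, F yields {(3, 28, q, 7, s, 28), (3, 28, q, 7, s, 4), (3, 28, q, 7, s, 9), (3, 37, p, 17, s, 28), (3, 37, p, 17, s, 4), (3, 37, p, 17, s, 9), (6, 1, c, 28, c, 18), (6, 1, c, 28, c, 28), (6, 1, c, 28, c, 37), (6, 1, c, 28, c, 40), (6, 24, b, 40, c, 18), (6, 24, b, 40, c, 28), (6, 24, b, 40, c, 37), (6, 24, b, 40, c, 40), (6, 5, k, 6, c, 18), (6, 5, k, 6, c, 28), (6, 5, k, 6, c, 37), (6, 5, k, 6, c, 40)}.
σ[D > 3]: keep tuples satisfying D > 3 → {(6, 1, c, 28, c, 18), (6, 1, c, 28, c, 28), (6, 1, c, 28, c, 37), (6, 1, c, 28, c, 40), (6, 24, b, 40, c, 18), (6, 24, b, 40, c, 28), (6, 24, b, 40, c, 37), (6, 24, b, 40, c, 40), (6, 5, k, 6, c, 18), (6, 5, k, 6, c, 28), (6, 5, k, 6, c, 37), (6, 5, k, 6, c, 40)}
Projecting to G, B (9 duplicate(s) eliminated): {(b, 40), (c, 28), (k, 6)}

{(b, 40), (c, 28), (k, 6)}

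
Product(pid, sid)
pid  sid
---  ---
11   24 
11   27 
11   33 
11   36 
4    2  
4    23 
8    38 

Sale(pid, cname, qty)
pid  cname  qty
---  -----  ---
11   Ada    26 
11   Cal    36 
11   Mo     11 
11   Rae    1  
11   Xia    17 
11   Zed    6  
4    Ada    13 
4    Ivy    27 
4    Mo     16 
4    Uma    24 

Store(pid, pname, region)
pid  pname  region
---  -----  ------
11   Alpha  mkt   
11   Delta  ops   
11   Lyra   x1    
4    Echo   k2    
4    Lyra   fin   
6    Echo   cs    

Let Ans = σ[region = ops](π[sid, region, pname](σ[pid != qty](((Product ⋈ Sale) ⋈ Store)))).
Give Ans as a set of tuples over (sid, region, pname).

{(24, ops, Delta), (27, ops, Delta), (33, ops, Delta), (36, ops, Delta)}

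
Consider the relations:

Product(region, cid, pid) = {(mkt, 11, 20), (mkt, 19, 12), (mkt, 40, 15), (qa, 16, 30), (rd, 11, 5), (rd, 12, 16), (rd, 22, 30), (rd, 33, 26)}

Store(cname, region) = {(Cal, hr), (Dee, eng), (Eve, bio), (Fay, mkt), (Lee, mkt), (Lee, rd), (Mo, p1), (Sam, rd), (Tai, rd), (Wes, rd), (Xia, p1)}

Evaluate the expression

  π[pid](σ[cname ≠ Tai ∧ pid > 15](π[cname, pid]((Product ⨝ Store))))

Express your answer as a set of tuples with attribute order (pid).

{16, 20, 26, 30}

Natural join on region: {(mkt, 11, 20, Fay), (mkt, 11, 20, Lee), (mkt, 19, 12, Fay), (mkt, 19, 12, Lee), (mkt, 40, 15, Fay), (mkt, 40, 15, Lee), (rd, 11, 5, Lee), (rd, 11, 5, Sam), (rd, 11, 5, Tai), (rd, 11, 5, Wes), (rd, 12, 16, Lee), (rd, 12, 16, Sam), (rd, 12, 16, Tai), (rd, 12, 16, Wes), (rd, 22, 30, Lee), (rd, 22, 30, Sam), (rd, 22, 30, Tai), (rd, 22, 30, Wes), (rd, 33, 26, Lee), (rd, 33, 26, Sam), (rd, 33, 26, Tai), (rd, 33, 26, Wes)}
Keep only column(s) cname, pid: {(Fay, 12), (Fay, 15), (Fay, 20), (Lee, 12), (Lee, 15), (Lee, 16), (Lee, 20), (Lee, 26), (Lee, 30), (Lee, 5), (Sam, 16), (Sam, 26), (Sam, 30), (Sam, 5), (Tai, 16), (Tai, 26), (Tai, 30), (Tai, 5), (Wes, 16), (Wes, 26), (Wes, 30), (Wes, 5)}
Apply σ_{cname ≠ Tai ∧ pid > 15}; surviving tuples: {(Fay, 20), (Lee, 16), (Lee, 20), (Lee, 26), (Lee, 30), (Sam, 16), (Sam, 26), (Sam, 30), (Wes, 16), (Wes, 26), (Wes, 30)}
Keep only column(s) pid (7 duplicate(s) eliminated): {16, 20, 26, 30}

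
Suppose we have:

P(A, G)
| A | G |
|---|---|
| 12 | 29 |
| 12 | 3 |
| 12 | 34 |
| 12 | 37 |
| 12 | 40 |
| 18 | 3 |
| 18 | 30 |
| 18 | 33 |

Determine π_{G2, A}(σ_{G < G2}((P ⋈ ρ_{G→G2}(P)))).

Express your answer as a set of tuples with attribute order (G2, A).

ρ[G→G2]: schema becomes (A, G2); tuples unchanged.
Natural join on A: {(12, 29, 29), (12, 29, 3), (12, 29, 34), (12, 29, 37), (12, 29, 40), (12, 3, 29), (12, 3, 3), (12, 3, 34), (12, 3, 37), (12, 3, 40), (12, 34, 29), (12, 34, 3), (12, 34, 34), (12, 34, 37), (12, 34, 40), (12, 37, 29), (12, 37, 3), (12, 37, 34), (12, 37, 37), (12, 37, 40), (12, 40, 29), (12, 40, 3), (12, 40, 34), (12, 40, 37), (12, 40, 40), (18, 3, 3), (18, 3, 30), (18, 3, 33), (18, 30, 3), (18, 30, 30), (18, 30, 33), (18, 33, 3), (18, 33, 30), (18, 33, 33)}
Filtering on G < G2 leaves {(12, 29, 34), (12, 29, 37), (12, 29, 40), (12, 3, 29), (12, 3, 34), (12, 3, 37), (12, 3, 40), (12, 34, 37), (12, 34, 40), (12, 37, 40), (18, 3, 30), (18, 3, 33), (18, 30, 33)}.
π[G2, A]: project onto (G2, A) (7 duplicate(s) eliminated) → {(29, 12), (30, 18), (33, 18), (34, 12), (37, 12), (40, 12)}

{(29, 12), (30, 18), (33, 18), (34, 12), (37, 12), (40, 12)}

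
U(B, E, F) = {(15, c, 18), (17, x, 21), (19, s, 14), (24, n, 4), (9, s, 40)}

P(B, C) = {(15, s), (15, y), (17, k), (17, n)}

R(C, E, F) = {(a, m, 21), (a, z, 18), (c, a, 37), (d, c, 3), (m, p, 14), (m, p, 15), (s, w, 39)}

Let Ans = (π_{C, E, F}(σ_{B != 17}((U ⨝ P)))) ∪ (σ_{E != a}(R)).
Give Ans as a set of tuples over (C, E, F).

U ⋈ P (natural join on B): {(15, c, 18, s), (15, c, 18, y), (17, x, 21, k), (17, x, 21, n)}
Apply σ_{B != 17}; surviving tuples: {(15, c, 18, s), (15, c, 18, y)}
π_{C, E, F} gives {(s, c, 18), (y, c, 18)}.
Apply σ_{E != a}; surviving tuples: {(a, m, 21), (a, z, 18), (d, c, 3), (m, p, 14), (m, p, 15), (s, w, 39)}
Union: {(s, c, 18), (y, c, 18)} with {(a, m, 21), (a, z, 18), (d, c, 3), (m, p, 14), (m, p, 15), (s, w, 39)} → {(a, m, 21), (a, z, 18), (d, c, 3), (m, p, 14), (m, p, 15), (s, c, 18), (s, w, 39), (y, c, 18)}

{(a, m, 21), (a, z, 18), (d, c, 3), (m, p, 14), (m, p, 15), (s, c, 18), (s, w, 39), (y, c, 18)}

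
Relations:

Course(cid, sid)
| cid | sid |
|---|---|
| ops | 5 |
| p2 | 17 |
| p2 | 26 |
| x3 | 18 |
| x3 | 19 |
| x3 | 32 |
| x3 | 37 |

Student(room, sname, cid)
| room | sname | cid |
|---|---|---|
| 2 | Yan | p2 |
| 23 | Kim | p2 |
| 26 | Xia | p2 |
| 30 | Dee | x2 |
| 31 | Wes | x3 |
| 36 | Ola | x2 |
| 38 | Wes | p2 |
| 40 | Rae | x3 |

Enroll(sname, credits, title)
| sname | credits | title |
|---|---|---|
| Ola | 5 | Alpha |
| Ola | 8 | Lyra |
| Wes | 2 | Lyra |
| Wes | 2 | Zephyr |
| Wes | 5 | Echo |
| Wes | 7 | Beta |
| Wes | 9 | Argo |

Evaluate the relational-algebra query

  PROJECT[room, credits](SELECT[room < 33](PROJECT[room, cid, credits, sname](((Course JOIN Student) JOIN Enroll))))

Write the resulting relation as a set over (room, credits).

{(31, 2), (31, 5), (31, 7), (31, 9)}

Joining Course and Student on cid yields {(p2, 17, 2, Yan), (p2, 17, 23, Kim), (p2, 17, 26, Xia), (p2, 17, 38, Wes), (p2, 26, 2, Yan), (p2, 26, 23, Kim), (p2, 26, 26, Xia), (p2, 26, 38, Wes), (x3, 18, 31, Wes), (x3, 18, 40, Rae), (x3, 19, 31, Wes), (x3, 19, 40, Rae), (x3, 32, 31, Wes), (x3, 32, 40, Rae), (x3, 37, 31, Wes), (x3, 37, 40, Rae)}.
Joining (Course JOIN Student) and Enroll on sname yields {(p2, 17, 38, Wes, 2, Lyra), (p2, 17, 38, Wes, 2, Zephyr), (p2, 17, 38, Wes, 5, Echo), (p2, 17, 38, Wes, 7, Beta), (p2, 17, 38, Wes, 9, Argo), (p2, 26, 38, Wes, 2, Lyra), (p2, 26, 38, Wes, 2, Zephyr), (p2, 26, 38, Wes, 5, Echo), (p2, 26, 38, Wes, 7, Beta), (p2, 26, 38, Wes, 9, Argo), (x3, 18, 31, Wes, 2, Lyra), (x3, 18, 31, Wes, 2, Zephyr), (x3, 18, 31, Wes, 5, Echo), (x3, 18, 31, Wes, 7, Beta), (x3, 18, 31, Wes, 9, Argo), (x3, 19, 31, Wes, 2, Lyra), (x3, 19, 31, Wes, 2, Zephyr), (x3, 19, 31, Wes, 5, Echo), (x3, 19, 31, Wes, 7, Beta), (x3, 19, 31, Wes, 9, Argo), (x3, 32, 31, Wes, 2, Lyra), (x3, 32, 31, Wes, 2, Zephyr), (x3, 32, 31, Wes, 5, Echo), (x3, 32, 31, Wes, 7, Beta), (x3, 32, 31, Wes, 9, Argo), (x3, 37, 31, Wes, 2, Lyra), (x3, 37, 31, Wes, 2, Zephyr), (x3, 37, 31, Wes, 5, Echo), (x3, 37, 31, Wes, 7, Beta), (x3, 37, 31, Wes, 9, Argo)}.
π_{room, cid, credits, sname} gives {(31, x3, 2, Wes), (31, x3, 5, Wes), (31, x3, 7, Wes), (31, x3, 9, Wes), (38, p2, 2, Wes), (38, p2, 5, Wes), (38, p2, 7, Wes), (38, p2, 9, Wes)} (22 duplicate(s) eliminated).
Apply σ_{room < 33}; surviving tuples: {(31, x3, 2, Wes), (31, x3, 5, Wes), (31, x3, 7, Wes), (31, x3, 9, Wes)}
π_{room, credits} gives {(31, 2), (31, 5), (31, 7), (31, 9)}.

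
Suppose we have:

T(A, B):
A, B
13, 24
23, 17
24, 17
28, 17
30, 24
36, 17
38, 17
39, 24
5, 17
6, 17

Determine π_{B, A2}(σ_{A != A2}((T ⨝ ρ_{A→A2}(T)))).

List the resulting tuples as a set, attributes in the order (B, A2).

ρ[A→A2]: schema becomes (A2, B); tuples unchanged.
T ⋈ ρ_{A→A2}(T) (natural join on B): {(13, 24, 13), (13, 24, 30), (13, 24, 39), (23, 17, 23), (23, 17, 24), (23, 17, 28), (23, 17, 36), (23, 17, 38), (23, 17, 5), (23, 17, 6), (24, 17, 23), (24, 17, 24), (24, 17, 28), (24, 17, 36), (24, 17, 38), (24, 17, 5), (24, 17, 6), (28, 17, 23), (28, 17, 24), (28, 17, 28), (28, 17, 36), (28, 17, 38), (28, 17, 5), (28, 17, 6), (30, 24, 13), (30, 24, 30), (30, 24, 39), (36, 17, 23), (36, 17, 24), (36, 17, 28), (36, 17, 36), (36, 17, 38), (36, 17, 5), (36, 17, 6), (38, 17, 23), (38, 17, 24), (38, 17, 28), (38, 17, 36), (38, 17, 38), (38, 17, 5), (38, 17, 6), (39, 24, 13), (39, 24, 30), (39, 24, 39), (5, 17, 23), (5, 17, 24), (5, 17, 28), (5, 17, 36), (5, 17, 38), (5, 17, 5), (5, 17, 6), (6, 17, 23), (6, 17, 24), (6, 17, 28), (6, 17, 36), (6, 17, 38), (6, 17, 5), (6, 17, 6)}
Selection A != A2: {(13, 24, 30), (13, 24, 39), (23, 17, 24), (23, 17, 28), (23, 17, 36), (23, 17, 38), (23, 17, 5), (23, 17, 6), (24, 17, 23), (24, 17, 28), (24, 17, 36), (24, 17, 38), (24, 17, 5), (24, 17, 6), (28, 17, 23), (28, 17, 24), (28, 17, 36), (28, 17, 38), (28, 17, 5), (28, 17, 6), (30, 24, 13), (30, 24, 39), (36, 17, 23), (36, 17, 24), (36, 17, 28), (36, 17, 38), (36, 17, 5), (36, 17, 6), (38, 17, 23), (38, 17, 24), (38, 17, 28), (38, 17, 36), (38, 17, 5), (38, 17, 6), (39, 24, 13), (39, 24, 30), (5, 17, 23), (5, 17, 24), (5, 17, 28), (5, 17, 36), (5, 17, 38), (5, 17, 6), (6, 17, 23), (6, 17, 24), (6, 17, 28), (6, 17, 36), (6, 17, 38), (6, 17, 5)}
Keep only column(s) B, A2 (38 duplicate(s) eliminated): {(17, 23), (17, 24), (17, 28), (17, 36), (17, 38), (17, 5), (17, 6), (24, 13), (24, 30), (24, 39)}

{(17, 23), (17, 24), (17, 28), (17, 36), (17, 38), (17, 5), (17, 6), (24, 13), (24, 30), (24, 39)}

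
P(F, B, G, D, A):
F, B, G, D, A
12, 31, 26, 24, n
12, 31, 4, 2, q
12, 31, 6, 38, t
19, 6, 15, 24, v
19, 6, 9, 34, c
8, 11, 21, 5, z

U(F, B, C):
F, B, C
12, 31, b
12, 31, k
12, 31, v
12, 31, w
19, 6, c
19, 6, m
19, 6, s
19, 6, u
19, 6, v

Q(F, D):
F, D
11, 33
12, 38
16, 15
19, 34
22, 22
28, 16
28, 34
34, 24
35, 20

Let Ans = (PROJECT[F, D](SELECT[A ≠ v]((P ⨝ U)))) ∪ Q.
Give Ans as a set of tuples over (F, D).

{(11, 33), (12, 2), (12, 24), (12, 38), (16, 15), (19, 34), (22, 22), (28, 16), (28, 34), (34, 24), (35, 20)}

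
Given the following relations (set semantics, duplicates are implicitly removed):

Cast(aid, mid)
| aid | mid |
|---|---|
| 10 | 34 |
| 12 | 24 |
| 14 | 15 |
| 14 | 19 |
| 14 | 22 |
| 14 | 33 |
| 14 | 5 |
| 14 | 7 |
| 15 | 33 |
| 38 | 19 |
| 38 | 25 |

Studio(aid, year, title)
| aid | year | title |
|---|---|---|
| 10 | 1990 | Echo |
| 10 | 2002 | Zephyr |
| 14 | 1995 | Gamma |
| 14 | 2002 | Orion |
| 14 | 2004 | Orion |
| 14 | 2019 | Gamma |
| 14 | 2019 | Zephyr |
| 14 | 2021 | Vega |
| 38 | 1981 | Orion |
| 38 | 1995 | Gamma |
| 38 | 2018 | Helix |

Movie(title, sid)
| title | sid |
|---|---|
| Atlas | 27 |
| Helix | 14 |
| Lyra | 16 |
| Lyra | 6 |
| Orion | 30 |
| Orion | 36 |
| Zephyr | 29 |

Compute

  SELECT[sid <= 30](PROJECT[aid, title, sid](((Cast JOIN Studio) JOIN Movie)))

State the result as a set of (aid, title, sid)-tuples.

Cast ⋈ Studio (natural join on aid): {(10, 34, 1990, Echo), (10, 34, 2002, Zephyr), (14, 15, 1995, Gamma), (14, 15, 2002, Orion), (14, 15, 2004, Orion), (14, 15, 2019, Gamma), (14, 15, 2019, Zephyr), (14, 15, 2021, Vega), (14, 19, 1995, Gamma), (14, 19, 2002, Orion), (14, 19, 2004, Orion), (14, 19, 2019, Gamma), (14, 19, 2019, Zephyr), (14, 19, 2021, Vega), (14, 22, 1995, Gamma), (14, 22, 2002, Orion), (14, 22, 2004, Orion), (14, 22, 2019, Gamma), (14, 22, 2019, Zephyr), (14, 22, 2021, Vega), (14, 33, 1995, Gamma), (14, 33, 2002, Orion), (14, 33, 2004, Orion), (14, 33, 2019, Gamma), (14, 33, 2019, Zephyr), (14, 33, 2021, Vega), (14, 5, 1995, Gamma), (14, 5, 2002, Orion), (14, 5, 2004, Orion), (14, 5, 2019, Gamma), (14, 5, 2019, Zephyr), (14, 5, 2021, Vega), (14, 7, 1995, Gamma), (14, 7, 2002, Orion), (14, 7, 2004, Orion), (14, 7, 2019, Gamma), (14, 7, 2019, Zephyr), (14, 7, 2021, Vega), (38, 19, 1981, Orion), (38, 19, 1995, Gamma), (38, 19, 2018, Helix), (38, 25, 1981, Orion), (38, 25, 1995, Gamma), (38, 25, 2018, Helix)}
(Cast JOIN Studio) ⋈ Movie (natural join on title): {(10, 34, 2002, Zephyr, 29), (14, 15, 2002, Orion, 30), (14, 15, 2002, Orion, 36), (14, 15, 2004, Orion, 30), (14, 15, 2004, Orion, 36), (14, 15, 2019, Zephyr, 29), (14, 19, 2002, Orion, 30), (14, 19, 2002, Orion, 36), (14, 19, 2004, Orion, 30), (14, 19, 2004, Orion, 36), (14, 19, 2019, Zephyr, 29), (14, 22, 2002, Orion, 30), (14, 22, 2002, Orion, 36), (14, 22, 2004, Orion, 30), (14, 22, 2004, Orion, 36), (14, 22, 2019, Zephyr, 29), (14, 33, 2002, Orion, 30), (14, 33, 2002, Orion, 36), (14, 33, 2004, Orion, 30), (14, 33, 2004, Orion, 36), (14, 33, 2019, Zephyr, 29), (14, 5, 2002, Orion, 30), (14, 5, 2002, Orion, 36), (14, 5, 2004, Orion, 30), (14, 5, 2004, Orion, 36), (14, 5, 2019, Zephyr, 29), (14, 7, 2002, Orion, 30), (14, 7, 2002, Orion, 36), (14, 7, 2004, Orion, 30), (14, 7, 2004, Orion, 36), (14, 7, 2019, Zephyr, 29), (38, 19, 1981, Orion, 30), (38, 19, 1981, Orion, 36), (38, 19, 2018, Helix, 14), (38, 25, 1981, Orion, 30), (38, 25, 1981, Orion, 36), (38, 25, 2018, Helix, 14)}
Projecting to aid, title, sid (30 duplicate(s) eliminated): {(10, Zephyr, 29), (14, Orion, 30), (14, Orion, 36), (14, Zephyr, 29), (38, Helix, 14), (38, Orion, 30), (38, Orion, 36)}
Apply σ_{sid <= 30}; surviving tuples: {(10, Zephyr, 29), (14, Orion, 30), (14, Zephyr, 29), (38, Helix, 14), (38, Orion, 30)}

{(10, Zephyr, 29), (14, Orion, 30), (14, Zephyr, 29), (38, Helix, 14), (38, Orion, 30)}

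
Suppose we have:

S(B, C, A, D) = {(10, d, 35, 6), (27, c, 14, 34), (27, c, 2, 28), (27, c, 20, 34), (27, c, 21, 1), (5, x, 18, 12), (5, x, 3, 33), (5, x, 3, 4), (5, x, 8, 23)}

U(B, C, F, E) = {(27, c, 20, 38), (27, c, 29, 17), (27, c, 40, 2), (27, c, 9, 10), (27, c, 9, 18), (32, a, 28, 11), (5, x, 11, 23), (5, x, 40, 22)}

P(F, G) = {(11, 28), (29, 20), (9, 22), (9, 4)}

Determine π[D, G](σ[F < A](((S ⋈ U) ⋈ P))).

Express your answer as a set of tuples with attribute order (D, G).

{(1, 22), (1, 4), (12, 28), (34, 22), (34, 4)}

S ⋈ U (natural join on B, C): {(27, c, 14, 34, 20, 38), (27, c, 14, 34, 29, 17), (27, c, 14, 34, 40, 2), (27, c, 14, 34, 9, 10), (27, c, 14, 34, 9, 18), (27, c, 2, 28, 20, 38), (27, c, 2, 28, 29, 17), (27, c, 2, 28, 40, 2), (27, c, 2, 28, 9, 10), (27, c, 2, 28, 9, 18), (27, c, 20, 34, 20, 38), (27, c, 20, 34, 29, 17), (27, c, 20, 34, 40, 2), (27, c, 20, 34, 9, 10), (27, c, 20, 34, 9, 18), (27, c, 21, 1, 20, 38), (27, c, 21, 1, 29, 17), (27, c, 21, 1, 40, 2), (27, c, 21, 1, 9, 10), (27, c, 21, 1, 9, 18), (5, x, 18, 12, 11, 23), (5, x, 18, 12, 40, 22), (5, x, 3, 33, 11, 23), (5, x, 3, 33, 40, 22), (5, x, 3, 4, 11, 23), (5, x, 3, 4, 40, 22), (5, x, 8, 23, 11, 23), (5, x, 8, 23, 40, 22)}
(S ⋈ U) ⋈ P (natural join on F): {(27, c, 14, 34, 29, 17, 20), (27, c, 14, 34, 9, 10, 22), (27, c, 14, 34, 9, 10, 4), (27, c, 14, 34, 9, 18, 22), (27, c, 14, 34, 9, 18, 4), (27, c, 2, 28, 29, 17, 20), (27, c, 2, 28, 9, 10, 22), (27, c, 2, 28, 9, 10, 4), (27, c, 2, 28, 9, 18, 22), (27, c, 2, 28, 9, 18, 4), (27, c, 20, 34, 29, 17, 20), (27, c, 20, 34, 9, 10, 22), (27, c, 20, 34, 9, 10, 4), (27, c, 20, 34, 9, 18, 22), (27, c, 20, 34, 9, 18, 4), (27, c, 21, 1, 29, 17, 20), (27, c, 21, 1, 9, 10, 22), (27, c, 21, 1, 9, 10, 4), (27, c, 21, 1, 9, 18, 22), (27, c, 21, 1, 9, 18, 4), (5, x, 18, 12, 11, 23, 28), (5, x, 3, 33, 11, 23, 28), (5, x, 3, 4, 11, 23, 28), (5, x, 8, 23, 11, 23, 28)}
Apply σ_{F < A}; surviving tuples: {(27, c, 14, 34, 9, 10, 22), (27, c, 14, 34, 9, 10, 4), (27, c, 14, 34, 9, 18, 22), (27, c, 14, 34, 9, 18, 4), (27, c, 20, 34, 9, 10, 22), (27, c, 20, 34, 9, 10, 4), (27, c, 20, 34, 9, 18, 22), (27, c, 20, 34, 9, 18, 4), (27, c, 21, 1, 9, 10, 22), (27, c, 21, 1, 9, 10, 4), (27, c, 21, 1, 9, 18, 22), (27, c, 21, 1, 9, 18, 4), (5, x, 18, 12, 11, 23, 28)}
π_{D, G} gives {(1, 22), (1, 4), (12, 28), (34, 22), (34, 4)} (8 duplicate(s) eliminated).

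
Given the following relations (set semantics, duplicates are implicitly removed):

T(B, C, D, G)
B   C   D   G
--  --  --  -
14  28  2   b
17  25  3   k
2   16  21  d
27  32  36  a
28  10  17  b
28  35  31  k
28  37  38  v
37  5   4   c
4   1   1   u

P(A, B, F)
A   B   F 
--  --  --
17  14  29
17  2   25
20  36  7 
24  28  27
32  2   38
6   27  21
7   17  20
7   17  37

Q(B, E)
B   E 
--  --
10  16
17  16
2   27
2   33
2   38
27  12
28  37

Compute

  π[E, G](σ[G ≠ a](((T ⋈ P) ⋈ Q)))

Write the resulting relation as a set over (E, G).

T ⋈ P (natural join on B): {(14, 28, 2, b, 17, 29), (17, 25, 3, k, 7, 20), (17, 25, 3, k, 7, 37), (2, 16, 21, d, 17, 25), (2, 16, 21, d, 32, 38), (27, 32, 36, a, 6, 21), (28, 10, 17, b, 24, 27), (28, 35, 31, k, 24, 27), (28, 37, 38, v, 24, 27)}
(T ⋈ P) ⋈ Q (natural join on B): {(17, 25, 3, k, 7, 20, 16), (17, 25, 3, k, 7, 37, 16), (2, 16, 21, d, 17, 25, 27), (2, 16, 21, d, 17, 25, 33), (2, 16, 21, d, 17, 25, 38), (2, 16, 21, d, 32, 38, 27), (2, 16, 21, d, 32, 38, 33), (2, 16, 21, d, 32, 38, 38), (27, 32, 36, a, 6, 21, 12), (28, 10, 17, b, 24, 27, 37), (28, 35, 31, k, 24, 27, 37), (28, 37, 38, v, 24, 27, 37)}
Filtering on G ≠ a leaves {(17, 25, 3, k, 7, 20, 16), (17, 25, 3, k, 7, 37, 16), (2, 16, 21, d, 17, 25, 27), (2, 16, 21, d, 17, 25, 33), (2, 16, 21, d, 17, 25, 38), (2, 16, 21, d, 32, 38, 27), (2, 16, 21, d, 32, 38, 33), (2, 16, 21, d, 32, 38, 38), (28, 10, 17, b, 24, 27, 37), (28, 35, 31, k, 24, 27, 37), (28, 37, 38, v, 24, 27, 37)}.
Keep only column(s) E, G (4 duplicate(s) eliminated): {(16, k), (27, d), (33, d), (37, b), (37, k), (37, v), (38, d)}

{(16, k), (27, d), (33, d), (37, b), (37, k), (37, v), (38, d)}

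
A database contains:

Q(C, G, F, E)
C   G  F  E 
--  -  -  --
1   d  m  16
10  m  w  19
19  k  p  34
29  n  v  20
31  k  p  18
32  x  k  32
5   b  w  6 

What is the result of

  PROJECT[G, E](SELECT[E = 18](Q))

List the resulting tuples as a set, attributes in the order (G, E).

Selection E = 18: {(31, k, p, 18)}
π_{G, E} gives {(k, 18)}.

{(k, 18)}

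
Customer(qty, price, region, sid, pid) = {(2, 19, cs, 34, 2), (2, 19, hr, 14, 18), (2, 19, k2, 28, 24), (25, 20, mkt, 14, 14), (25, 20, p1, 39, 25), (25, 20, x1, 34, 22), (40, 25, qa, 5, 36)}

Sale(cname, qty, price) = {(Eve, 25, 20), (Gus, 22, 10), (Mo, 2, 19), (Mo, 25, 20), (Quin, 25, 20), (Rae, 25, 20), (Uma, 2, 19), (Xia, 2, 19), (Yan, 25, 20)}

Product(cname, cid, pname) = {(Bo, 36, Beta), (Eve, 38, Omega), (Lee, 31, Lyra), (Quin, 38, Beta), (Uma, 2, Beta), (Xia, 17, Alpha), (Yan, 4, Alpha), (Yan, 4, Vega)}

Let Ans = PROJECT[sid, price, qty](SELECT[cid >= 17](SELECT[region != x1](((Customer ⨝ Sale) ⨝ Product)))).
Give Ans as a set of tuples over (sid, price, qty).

{(14, 19, 2), (14, 20, 25), (28, 19, 2), (34, 19, 2), (39, 20, 25)}

Customer ⋈ Sale (natural join on qty, price): {(2, 19, cs, 34, 2, Mo), (2, 19, cs, 34, 2, Uma), (2, 19, cs, 34, 2, Xia), (2, 19, hr, 14, 18, Mo), (2, 19, hr, 14, 18, Uma), (2, 19, hr, 14, 18, Xia), (2, 19, k2, 28, 24, Mo), (2, 19, k2, 28, 24, Uma), (2, 19, k2, 28, 24, Xia), (25, 20, mkt, 14, 14, Eve), (25, 20, mkt, 14, 14, Mo), (25, 20, mkt, 14, 14, Quin), (25, 20, mkt, 14, 14, Rae), (25, 20, mkt, 14, 14, Yan), (25, 20, p1, 39, 25, Eve), (25, 20, p1, 39, 25, Mo), (25, 20, p1, 39, 25, Quin), (25, 20, p1, 39, 25, Rae), (25, 20, p1, 39, 25, Yan), (25, 20, x1, 34, 22, Eve), (25, 20, x1, 34, 22, Mo), (25, 20, x1, 34, 22, Quin), (25, 20, x1, 34, 22, Rae), (25, 20, x1, 34, 22, Yan)}
(Customer ⨝ Sale) ⋈ Product (natural join on cname): {(2, 19, cs, 34, 2, Uma, 2, Beta), (2, 19, cs, 34, 2, Xia, 17, Alpha), (2, 19, hr, 14, 18, Uma, 2, Beta), (2, 19, hr, 14, 18, Xia, 17, Alpha), (2, 19, k2, 28, 24, Uma, 2, Beta), (2, 19, k2, 28, 24, Xia, 17, Alpha), (25, 20, mkt, 14, 14, Eve, 38, Omega), (25, 20, mkt, 14, 14, Quin, 38, Beta), (25, 20, mkt, 14, 14, Yan, 4, Alpha), (25, 20, mkt, 14, 14, Yan, 4, Vega), (25, 20, p1, 39, 25, Eve, 38, Omega), (25, 20, p1, 39, 25, Quin, 38, Beta), (25, 20, p1, 39, 25, Yan, 4, Alpha), (25, 20, p1, 39, 25, Yan, 4, Vega), (25, 20, x1, 34, 22, Eve, 38, Omega), (25, 20, x1, 34, 22, Quin, 38, Beta), (25, 20, x1, 34, 22, Yan, 4, Alpha), (25, 20, x1, 34, 22, Yan, 4, Vega)}
Selection region != x1: {(2, 19, cs, 34, 2, Uma, 2, Beta), (2, 19, cs, 34, 2, Xia, 17, Alpha), (2, 19, hr, 14, 18, Uma, 2, Beta), (2, 19, hr, 14, 18, Xia, 17, Alpha), (2, 19, k2, 28, 24, Uma, 2, Beta), (2, 19, k2, 28, 24, Xia, 17, Alpha), (25, 20, mkt, 14, 14, Eve, 38, Omega), (25, 20, mkt, 14, 14, Quin, 38, Beta), (25, 20, mkt, 14, 14, Yan, 4, Alpha), (25, 20, mkt, 14, 14, Yan, 4, Vega), (25, 20, p1, 39, 25, Eve, 38, Omega), (25, 20, p1, 39, 25, Quin, 38, Beta), (25, 20, p1, 39, 25, Yan, 4, Alpha), (25, 20, p1, 39, 25, Yan, 4, Vega)}
Selection cid >= 17: {(2, 19, cs, 34, 2, Xia, 17, Alpha), (2, 19, hr, 14, 18, Xia, 17, Alpha), (2, 19, k2, 28, 24, Xia, 17, Alpha), (25, 20, mkt, 14, 14, Eve, 38, Omega), (25, 20, mkt, 14, 14, Quin, 38, Beta), (25, 20, p1, 39, 25, Eve, 38, Omega), (25, 20, p1, 39, 25, Quin, 38, Beta)}
Projecting to sid, price, qty (2 duplicate(s) eliminated): {(14, 19, 2), (14, 20, 25), (28, 19, 2), (34, 19, 2), (39, 20, 25)}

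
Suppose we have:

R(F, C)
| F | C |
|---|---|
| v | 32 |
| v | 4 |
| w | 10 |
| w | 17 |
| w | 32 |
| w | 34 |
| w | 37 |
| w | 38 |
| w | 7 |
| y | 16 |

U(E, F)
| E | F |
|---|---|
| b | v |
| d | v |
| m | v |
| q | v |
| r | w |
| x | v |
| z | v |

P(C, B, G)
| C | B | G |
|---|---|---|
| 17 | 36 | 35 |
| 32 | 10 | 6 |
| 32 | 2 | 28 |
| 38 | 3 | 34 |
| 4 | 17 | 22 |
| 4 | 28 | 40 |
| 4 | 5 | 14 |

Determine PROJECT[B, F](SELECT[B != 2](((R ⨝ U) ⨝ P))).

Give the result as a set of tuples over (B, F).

Natural join on F: {(v, 32, b), (v, 32, d), (v, 32, m), (v, 32, q), (v, 32, x), (v, 32, z), (v, 4, b), (v, 4, d), (v, 4, m), (v, 4, q), (v, 4, x), (v, 4, z), (w, 10, r), (w, 17, r), (w, 32, r), (w, 34, r), (w, 37, r), (w, 38, r), (w, 7, r)}
Natural join on C: {(v, 32, b, 10, 6), (v, 32, b, 2, 28), (v, 32, d, 10, 6), (v, 32, d, 2, 28), (v, 32, m, 10, 6), (v, 32, m, 2, 28), (v, 32, q, 10, 6), (v, 32, q, 2, 28), (v, 32, x, 10, 6), (v, 32, x, 2, 28), (v, 32, z, 10, 6), (v, 32, z, 2, 28), (v, 4, b, 17, 22), (v, 4, b, 28, 40), (v, 4, b, 5, 14), (v, 4, d, 17, 22), (v, 4, d, 28, 40), (v, 4, d, 5, 14), (v, 4, m, 17, 22), (v, 4, m, 28, 40), (v, 4, m, 5, 14), (v, 4, q, 17, 22), (v, 4, q, 28, 40), (v, 4, q, 5, 14), (v, 4, x, 17, 22), (v, 4, x, 28, 40), (v, 4, x, 5, 14), (v, 4, z, 17, 22), (v, 4, z, 28, 40), (v, 4, z, 5, 14), (w, 17, r, 36, 35), (w, 32, r, 10, 6), (w, 32, r, 2, 28), (w, 38, r, 3, 34)}
σ[B != 2]: keep tuples satisfying B != 2 → {(v, 32, b, 10, 6), (v, 32, d, 10, 6), (v, 32, m, 10, 6), (v, 32, q, 10, 6), (v, 32, x, 10, 6), (v, 32, z, 10, 6), (v, 4, b, 17, 22), (v, 4, b, 28, 40), (v, 4, b, 5, 14), (v, 4, d, 17, 22), (v, 4, d, 28, 40), (v, 4, d, 5, 14), (v, 4, m, 17, 22), (v, 4, m, 28, 40), (v, 4, m, 5, 14), (v, 4, q, 17, 22), (v, 4, q, 28, 40), (v, 4, q, 5, 14), (v, 4, x, 17, 22), (v, 4, x, 28, 40), (v, 4, x, 5, 14), (v, 4, z, 17, 22), (v, 4, z, 28, 40), (v, 4, z, 5, 14), (w, 17, r, 36, 35), (w, 32, r, 10, 6), (w, 38, r, 3, 34)}
π[B, F]: project onto (B, F) (20 duplicate(s) eliminated) → {(10, v), (10, w), (17, v), (28, v), (3, w), (36, w), (5, v)}

{(10, v), (10, w), (17, v), (28, v), (3, w), (36, w), (5, v)}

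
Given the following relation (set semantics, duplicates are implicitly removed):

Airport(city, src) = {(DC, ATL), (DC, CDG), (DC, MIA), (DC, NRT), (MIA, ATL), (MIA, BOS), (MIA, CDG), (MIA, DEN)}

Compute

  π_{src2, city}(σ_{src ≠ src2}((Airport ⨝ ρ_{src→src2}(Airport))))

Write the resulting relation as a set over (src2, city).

ρ[src→src2]: schema becomes (city, src2); tuples unchanged.
Joining Airport and ρ_{src→src2}(Airport) on city yields {(DC, ATL, ATL), (DC, ATL, CDG), (DC, ATL, MIA), (DC, ATL, NRT), (DC, CDG, ATL), (DC, CDG, CDG), (DC, CDG, MIA), (DC, CDG, NRT), (DC, MIA, ATL), (DC, MIA, CDG), (DC, MIA, MIA), (DC, MIA, NRT), (DC, NRT, ATL), (DC, NRT, CDG), (DC, NRT, MIA), (DC, NRT, NRT), (MIA, ATL, ATL), (MIA, ATL, BOS), (MIA, ATL, CDG), (MIA, ATL, DEN), (MIA, BOS, ATL), (MIA, BOS, BOS), (MIA, BOS, CDG), (MIA, BOS, DEN), (MIA, CDG, ATL), (MIA, CDG, BOS), (MIA, CDG, CDG), (MIA, CDG, DEN), (MIA, DEN, ATL), (MIA, DEN, BOS), (MIA, DEN, CDG), (MIA, DEN, DEN)}.
σ[src ≠ src2]: keep tuples satisfying src ≠ src2 → {(DC, ATL, CDG), (DC, ATL, MIA), (DC, ATL, NRT), (DC, CDG, ATL), (DC, CDG, MIA), (DC, CDG, NRT), (DC, MIA, ATL), (DC, MIA, CDG), (DC, MIA, NRT), (DC, NRT, ATL), (DC, NRT, CDG), (DC, NRT, MIA), (MIA, ATL, BOS), (MIA, ATL, CDG), (MIA, ATL, DEN), (MIA, BOS, ATL), (MIA, BOS, CDG), (MIA, BOS, DEN), (MIA, CDG, ATL), (MIA, CDG, BOS), (MIA, CDG, DEN), (MIA, DEN, ATL), (MIA, DEN, BOS), (MIA, DEN, CDG)}
π_{src2, city} gives {(ATL, DC), (ATL, MIA), (BOS, MIA), (CDG, DC), (CDG, MIA), (DEN, MIA), (MIA, DC), (NRT, DC)} (16 duplicate(s) eliminated).

{(ATL, DC), (ATL, MIA), (BOS, MIA), (CDG, DC), (CDG, MIA), (DEN, MIA), (MIA, DC), (NRT, DC)}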